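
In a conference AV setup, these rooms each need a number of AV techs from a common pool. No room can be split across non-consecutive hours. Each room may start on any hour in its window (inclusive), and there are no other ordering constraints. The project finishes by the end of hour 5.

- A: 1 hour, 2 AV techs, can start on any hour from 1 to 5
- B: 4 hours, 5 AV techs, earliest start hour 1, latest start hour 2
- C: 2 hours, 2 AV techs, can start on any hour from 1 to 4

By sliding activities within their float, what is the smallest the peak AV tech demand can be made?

Early-start (A@1, B@1, C@1) gives peak 9: h1:9  h2:7  h3:5  h4:5  h5:0.
Shift C→2.
Schedule A@1, B@1, C@2: h1:7  h2:7  h3:7  h4:5  h5:0 — peak 7.

7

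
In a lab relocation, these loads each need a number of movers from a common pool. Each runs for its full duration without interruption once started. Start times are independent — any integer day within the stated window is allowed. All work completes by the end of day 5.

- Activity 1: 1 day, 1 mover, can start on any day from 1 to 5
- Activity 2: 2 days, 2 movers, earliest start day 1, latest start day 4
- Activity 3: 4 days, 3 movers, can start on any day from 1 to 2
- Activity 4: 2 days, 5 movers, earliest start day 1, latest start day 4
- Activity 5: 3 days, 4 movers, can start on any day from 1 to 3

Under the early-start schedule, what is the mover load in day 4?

At early start, day 4 has: Activity 3.
Demand: 3 = 3.

3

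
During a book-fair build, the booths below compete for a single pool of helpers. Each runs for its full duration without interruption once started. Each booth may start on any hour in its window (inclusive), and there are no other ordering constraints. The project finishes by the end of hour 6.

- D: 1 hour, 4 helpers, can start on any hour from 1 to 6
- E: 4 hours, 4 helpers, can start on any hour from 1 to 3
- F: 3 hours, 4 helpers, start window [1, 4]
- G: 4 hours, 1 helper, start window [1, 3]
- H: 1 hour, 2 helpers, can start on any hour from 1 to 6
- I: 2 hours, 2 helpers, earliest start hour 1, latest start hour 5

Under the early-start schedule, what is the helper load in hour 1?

At early start, hour 1 has: D, E, F, G, H, I.
Demand: 4 + 4 + 4 + 1 + 2 + 2 = 17.

17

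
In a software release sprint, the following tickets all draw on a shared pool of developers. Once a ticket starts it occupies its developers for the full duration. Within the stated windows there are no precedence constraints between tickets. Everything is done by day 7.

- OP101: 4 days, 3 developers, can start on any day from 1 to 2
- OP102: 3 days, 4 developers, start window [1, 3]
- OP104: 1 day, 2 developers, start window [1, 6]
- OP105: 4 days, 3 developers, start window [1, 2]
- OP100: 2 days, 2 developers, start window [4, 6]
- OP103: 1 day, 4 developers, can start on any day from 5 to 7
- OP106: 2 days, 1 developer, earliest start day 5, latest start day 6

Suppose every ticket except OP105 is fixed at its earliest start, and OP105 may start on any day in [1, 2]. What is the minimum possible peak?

10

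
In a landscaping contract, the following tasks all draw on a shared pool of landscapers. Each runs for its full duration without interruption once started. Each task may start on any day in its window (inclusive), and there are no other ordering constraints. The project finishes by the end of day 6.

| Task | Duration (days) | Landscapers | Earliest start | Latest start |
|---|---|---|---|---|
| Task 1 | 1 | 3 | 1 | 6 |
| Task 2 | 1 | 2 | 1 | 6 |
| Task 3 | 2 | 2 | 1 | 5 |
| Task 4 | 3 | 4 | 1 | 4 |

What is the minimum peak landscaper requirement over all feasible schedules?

Early-start (Task 1@1, Task 2@1, Task 3@1, Task 4@1) gives peak 11: d1:11  d2:6  d3:4  d4:0  d5:0  d6:0.
Shift Task 2→2, Task 3→2, Task 4→4.
Schedule Task 1@1, Task 2@2, Task 3@2, Task 4@4: d1:3  d2:4  d3:2  d4:4  d5:4  d6:4 — peak 4.
Total landscaper-days = 21 over 6 days ⇒ peak ≥ ⌈21/6⌉ = 4, so 4 is optimal.

4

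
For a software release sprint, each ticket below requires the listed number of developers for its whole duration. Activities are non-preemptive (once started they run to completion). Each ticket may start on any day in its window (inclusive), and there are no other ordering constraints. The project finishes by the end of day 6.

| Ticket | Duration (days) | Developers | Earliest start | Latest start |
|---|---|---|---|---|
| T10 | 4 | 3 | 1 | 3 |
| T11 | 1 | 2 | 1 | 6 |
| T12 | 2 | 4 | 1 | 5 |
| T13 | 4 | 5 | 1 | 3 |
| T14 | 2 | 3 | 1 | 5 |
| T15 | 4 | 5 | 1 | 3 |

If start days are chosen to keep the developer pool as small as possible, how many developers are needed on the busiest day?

13

Early-start (T10@1, T11@1, T12@1, T13@1, T14@1, T15@1) gives peak 22: d1:22  d2:20  d3:13  d4:13  d5:0  d6:0.
Shift T13→2, T14→5, T15→3.
Schedule T10@1, T11@1, T12@1, T13@2, T14@5, T15@3: d1:9  d2:12  d3:13  d4:13  d5:13  d6:8 — peak 13.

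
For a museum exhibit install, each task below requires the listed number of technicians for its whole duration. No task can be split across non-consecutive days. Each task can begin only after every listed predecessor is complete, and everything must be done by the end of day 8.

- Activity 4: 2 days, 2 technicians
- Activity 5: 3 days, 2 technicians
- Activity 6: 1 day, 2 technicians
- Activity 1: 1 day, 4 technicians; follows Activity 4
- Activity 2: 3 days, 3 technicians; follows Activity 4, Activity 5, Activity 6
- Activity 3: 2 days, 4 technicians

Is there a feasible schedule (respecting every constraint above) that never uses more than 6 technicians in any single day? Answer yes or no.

Schedule Activity 4@1, Activity 5@1, Activity 6@1, Activity 1@3, Activity 2@4, Activity 3@7: d1:6  d2:4  d3:6  d4:3  d5:3  d6:3  d7:4  d8:4 — peak 6 ≤ 6.

yes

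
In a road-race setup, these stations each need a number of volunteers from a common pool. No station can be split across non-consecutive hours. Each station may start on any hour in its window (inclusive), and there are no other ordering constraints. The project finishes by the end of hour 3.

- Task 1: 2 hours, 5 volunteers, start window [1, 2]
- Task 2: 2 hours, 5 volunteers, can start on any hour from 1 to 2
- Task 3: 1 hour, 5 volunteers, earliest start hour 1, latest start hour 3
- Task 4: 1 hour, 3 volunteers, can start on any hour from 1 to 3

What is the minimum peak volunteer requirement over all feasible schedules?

10

Early-start (Task 1@1, Task 2@1, Task 3@1, Task 4@1) gives peak 18: h1:18  h2:10  h3:0.
Shift Task 3→3, Task 4→3.
Schedule Task 1@1, Task 2@1, Task 3@3, Task 4@3: h1:10  h2:10  h3:8 — peak 10.
Total volunteer-hours = 28 over 3 hours ⇒ peak ≥ ⌈28/3⌉ = 10, so 10 is optimal.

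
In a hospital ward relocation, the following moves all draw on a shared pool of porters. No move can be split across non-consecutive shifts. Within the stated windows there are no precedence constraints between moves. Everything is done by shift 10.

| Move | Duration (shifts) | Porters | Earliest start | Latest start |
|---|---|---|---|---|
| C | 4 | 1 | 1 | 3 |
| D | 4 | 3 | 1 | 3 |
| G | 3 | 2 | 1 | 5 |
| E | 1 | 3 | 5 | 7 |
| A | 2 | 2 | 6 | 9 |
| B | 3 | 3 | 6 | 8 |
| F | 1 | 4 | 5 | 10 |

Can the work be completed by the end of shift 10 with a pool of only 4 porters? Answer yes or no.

no

Total porter-shifts = 42; over 10 shifts the average is 42/10 > 4, so some shift must exceed 4.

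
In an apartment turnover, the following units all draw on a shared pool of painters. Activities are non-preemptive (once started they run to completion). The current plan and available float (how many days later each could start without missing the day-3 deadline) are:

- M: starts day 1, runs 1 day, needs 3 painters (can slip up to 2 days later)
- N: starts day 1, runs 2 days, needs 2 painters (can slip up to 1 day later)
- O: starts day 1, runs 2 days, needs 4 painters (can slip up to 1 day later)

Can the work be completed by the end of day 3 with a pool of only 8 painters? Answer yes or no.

Schedule M@1, N@1, O@2: d1:5  d2:6  d3:4 — peak 6 ≤ 8.

yes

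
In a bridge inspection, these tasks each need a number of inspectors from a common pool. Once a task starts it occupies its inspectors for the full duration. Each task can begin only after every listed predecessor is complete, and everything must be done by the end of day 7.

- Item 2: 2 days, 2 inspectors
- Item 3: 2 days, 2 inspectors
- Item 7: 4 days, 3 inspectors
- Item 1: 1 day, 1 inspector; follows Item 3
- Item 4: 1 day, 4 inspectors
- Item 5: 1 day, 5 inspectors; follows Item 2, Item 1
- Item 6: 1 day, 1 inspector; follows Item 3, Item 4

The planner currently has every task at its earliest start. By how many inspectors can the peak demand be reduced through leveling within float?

6

Early-start peak: d1:11  d2:7  d3:5  d4:8  d5:0  d6:0  d7:0 ⇒ 11.
Leveled (Item 2@1, Item 3@3, Item 7@1, Item 1@5, Item 4@5, Item 5@6, Item 6@7): d1:5  d2:5  d3:5  d4:5  d5:5  d6:5  d7:1 ⇒ 5.
Reduction 11 − 5 = 6.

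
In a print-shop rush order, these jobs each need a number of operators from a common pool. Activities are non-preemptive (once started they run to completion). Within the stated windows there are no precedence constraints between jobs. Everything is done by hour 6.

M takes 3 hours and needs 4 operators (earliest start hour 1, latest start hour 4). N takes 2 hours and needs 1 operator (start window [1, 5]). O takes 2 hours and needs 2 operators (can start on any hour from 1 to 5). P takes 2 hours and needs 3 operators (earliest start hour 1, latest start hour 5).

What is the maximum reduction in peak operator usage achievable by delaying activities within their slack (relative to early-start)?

Early-start peak: h1:10  h2:10  h3:4  h4:0  h5:0  h6:0 ⇒ 10.
Leveled (M@1, N@1, O@4, P@4): h1:5  h2:5  h3:4  h4:5  h5:5  h6:0 ⇒ 5.
Reduction 10 − 5 = 5.

5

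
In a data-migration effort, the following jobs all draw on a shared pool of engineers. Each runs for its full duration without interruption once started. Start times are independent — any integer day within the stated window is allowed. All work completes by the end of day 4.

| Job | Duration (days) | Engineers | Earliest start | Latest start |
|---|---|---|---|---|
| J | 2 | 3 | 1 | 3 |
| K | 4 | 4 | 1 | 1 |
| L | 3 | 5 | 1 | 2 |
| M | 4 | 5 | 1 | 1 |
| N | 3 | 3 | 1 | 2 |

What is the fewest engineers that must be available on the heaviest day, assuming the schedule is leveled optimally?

Schedule J@1, K@1, L@1, M@1, N@1: d1:20  d2:20  d3:17  d4:9 — peak 20.
No arrangement of the 12 feasible schedules does better.

20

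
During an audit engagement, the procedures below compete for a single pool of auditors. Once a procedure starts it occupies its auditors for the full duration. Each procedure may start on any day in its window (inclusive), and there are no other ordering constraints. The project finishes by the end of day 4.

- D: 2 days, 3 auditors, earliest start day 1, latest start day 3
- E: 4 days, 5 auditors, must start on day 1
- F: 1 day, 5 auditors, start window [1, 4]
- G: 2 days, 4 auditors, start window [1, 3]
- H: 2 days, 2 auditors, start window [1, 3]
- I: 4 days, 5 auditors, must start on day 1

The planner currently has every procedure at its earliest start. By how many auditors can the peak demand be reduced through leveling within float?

Early-start peak: d1:24  d2:19  d3:10  d4:10 ⇒ 24.
Leveled (D@1, E@1, F@3, G@1, H@3, I@1): d1:17  d2:17  d3:17  d4:12 ⇒ 17.
Reduction 24 − 17 = 7.

7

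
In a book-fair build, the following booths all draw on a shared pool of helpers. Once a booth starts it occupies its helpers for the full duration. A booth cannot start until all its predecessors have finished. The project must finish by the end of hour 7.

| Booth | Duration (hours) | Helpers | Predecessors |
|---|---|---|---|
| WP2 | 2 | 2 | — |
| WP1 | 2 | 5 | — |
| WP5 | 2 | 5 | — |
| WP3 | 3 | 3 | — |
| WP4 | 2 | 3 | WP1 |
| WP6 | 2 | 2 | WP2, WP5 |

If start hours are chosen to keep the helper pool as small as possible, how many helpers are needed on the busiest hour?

7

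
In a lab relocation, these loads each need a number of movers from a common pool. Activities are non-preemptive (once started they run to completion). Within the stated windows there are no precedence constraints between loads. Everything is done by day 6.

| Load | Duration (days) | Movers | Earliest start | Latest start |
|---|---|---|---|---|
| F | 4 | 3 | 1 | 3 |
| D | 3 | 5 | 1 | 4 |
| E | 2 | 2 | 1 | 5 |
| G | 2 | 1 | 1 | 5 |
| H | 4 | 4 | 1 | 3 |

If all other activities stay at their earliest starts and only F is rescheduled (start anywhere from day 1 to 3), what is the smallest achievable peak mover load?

12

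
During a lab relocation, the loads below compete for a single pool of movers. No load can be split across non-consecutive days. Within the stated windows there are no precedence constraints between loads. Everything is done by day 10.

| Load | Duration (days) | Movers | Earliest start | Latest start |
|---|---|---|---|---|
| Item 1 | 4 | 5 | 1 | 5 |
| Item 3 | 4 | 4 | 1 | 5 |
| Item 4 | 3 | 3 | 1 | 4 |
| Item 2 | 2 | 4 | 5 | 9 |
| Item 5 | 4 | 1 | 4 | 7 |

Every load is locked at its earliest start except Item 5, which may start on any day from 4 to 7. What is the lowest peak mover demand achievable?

12

Item 5@4: d1:12  d2:12  d3:12  d4:10  d5:5  d6:5  d7:1  d8:0  d9:0  d10:0 → peak 12
Item 5@5: d1:12  d2:12  d3:12  d4:9  d5:5  d6:5  d7:1  d8:1  d9:0  d10:0 → peak 12
Item 5@6: d1:12  d2:12  d3:12  d4:9  d5:4  d6:5  d7:1  d8:1  d9:1  d10:0 → peak 12
Item 5@7: d1:12  d2:12  d3:12  d4:9  d5:4  d6:4  d7:1  d8:1  d9:1  d10:1 → peak 12
Best is Item 5@4, peak 12.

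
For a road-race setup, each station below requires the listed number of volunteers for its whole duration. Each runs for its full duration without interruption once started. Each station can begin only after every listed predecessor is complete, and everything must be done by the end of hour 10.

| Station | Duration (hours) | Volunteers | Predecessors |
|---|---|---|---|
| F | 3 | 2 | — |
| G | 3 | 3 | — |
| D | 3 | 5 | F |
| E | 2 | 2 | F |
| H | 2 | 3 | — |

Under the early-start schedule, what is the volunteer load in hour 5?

7

At early start, hour 5 has: D, E.
Demand: 5 + 2 = 7.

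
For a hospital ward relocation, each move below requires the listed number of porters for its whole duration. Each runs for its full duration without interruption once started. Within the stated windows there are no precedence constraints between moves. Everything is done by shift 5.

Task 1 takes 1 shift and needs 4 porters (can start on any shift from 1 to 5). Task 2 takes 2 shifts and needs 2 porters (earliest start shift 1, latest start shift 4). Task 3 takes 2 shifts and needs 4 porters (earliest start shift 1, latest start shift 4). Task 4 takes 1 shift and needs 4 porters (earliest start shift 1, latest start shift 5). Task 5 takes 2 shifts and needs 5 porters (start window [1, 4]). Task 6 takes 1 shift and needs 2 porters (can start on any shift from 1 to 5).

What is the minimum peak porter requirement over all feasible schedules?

8

Early-start (Task 1@1, Task 2@1, Task 3@1, Task 4@1, Task 5@1, Task 6@1) gives peak 21: s1:21  s2:11  s3:0  s4:0  s5:0.
Shift Task 3→2, Task 4→3, Task 5→4.
Schedule Task 1@1, Task 2@1, Task 3@2, Task 4@3, Task 5@4, Task 6@1: s1:8  s2:6  s3:8  s4:5  s5:5 — peak 8.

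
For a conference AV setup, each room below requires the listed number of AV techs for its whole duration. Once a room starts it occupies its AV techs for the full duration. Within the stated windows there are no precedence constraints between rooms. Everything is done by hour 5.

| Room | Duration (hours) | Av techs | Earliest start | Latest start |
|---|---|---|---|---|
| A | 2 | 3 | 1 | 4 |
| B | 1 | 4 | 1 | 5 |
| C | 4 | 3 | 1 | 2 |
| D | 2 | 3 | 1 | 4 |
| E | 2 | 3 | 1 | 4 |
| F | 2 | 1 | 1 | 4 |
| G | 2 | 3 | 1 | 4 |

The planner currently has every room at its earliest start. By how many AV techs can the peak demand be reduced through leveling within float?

10

Early-start peak: h1:20  h2:16  h3:3  h4:3  h5:0 ⇒ 20.
Leveled (A@1, B@1, C@1, D@2, E@3, F@2, G@4): h1:10  h2:10  h3:10  h4:9  h5:3 ⇒ 10.
Reduction 20 − 10 = 10.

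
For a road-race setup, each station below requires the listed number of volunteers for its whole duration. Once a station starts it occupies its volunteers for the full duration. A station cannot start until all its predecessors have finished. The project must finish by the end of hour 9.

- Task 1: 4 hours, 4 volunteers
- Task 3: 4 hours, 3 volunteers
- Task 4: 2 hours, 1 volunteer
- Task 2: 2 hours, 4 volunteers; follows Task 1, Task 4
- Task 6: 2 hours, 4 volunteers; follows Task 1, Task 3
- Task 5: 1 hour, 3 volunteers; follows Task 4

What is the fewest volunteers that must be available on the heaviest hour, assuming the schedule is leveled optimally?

7

Early-start (Task 1@1, Task 3@1, Task 4@1, Task 2@5, Task 6@5, Task 5@3) gives peak 10: h1:8  h2:8  h3:10  h4:7  h5:8  h6:8  h7:0  h8:0  h9:0.
Shift Task 4→5, Task 2→7, Task 5→7.
Schedule Task 1@1, Task 3@1, Task 4@5, Task 2@7, Task 6@5, Task 5@7: h1:7  h2:7  h3:7  h4:7  h5:5  h6:5  h7:7  h8:4  h9:0 — peak 7.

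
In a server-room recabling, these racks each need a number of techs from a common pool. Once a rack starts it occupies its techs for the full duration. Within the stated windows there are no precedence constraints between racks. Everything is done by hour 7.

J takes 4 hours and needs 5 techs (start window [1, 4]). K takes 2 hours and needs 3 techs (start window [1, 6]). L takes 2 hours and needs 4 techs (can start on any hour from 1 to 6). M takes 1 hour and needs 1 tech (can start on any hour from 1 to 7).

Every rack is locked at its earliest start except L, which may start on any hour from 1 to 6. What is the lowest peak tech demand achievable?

L@1: h1:13  h2:12  h3:5  h4:5  h5:0  h6:0  h7:0 → peak 13
L@2: h1:9  h2:12  h3:9  h4:5  h5:0  h6:0  h7:0 → peak 12
L@3: h1:9  h2:8  h3:9  h4:9  h5:0  h6:0  h7:0 → peak 9
L@4: h1:9  h2:8  h3:5  h4:9  h5:4  h6:0  h7:0 → peak 9
L@5: h1:9  h2:8  h3:5  h4:5  h5:4  h6:4  h7:0 → peak 9
L@6: h1:9  h2:8  h3:5  h4:5  h5:0  h6:4  h7:4 → peak 9
Best is L@3, peak 9.

9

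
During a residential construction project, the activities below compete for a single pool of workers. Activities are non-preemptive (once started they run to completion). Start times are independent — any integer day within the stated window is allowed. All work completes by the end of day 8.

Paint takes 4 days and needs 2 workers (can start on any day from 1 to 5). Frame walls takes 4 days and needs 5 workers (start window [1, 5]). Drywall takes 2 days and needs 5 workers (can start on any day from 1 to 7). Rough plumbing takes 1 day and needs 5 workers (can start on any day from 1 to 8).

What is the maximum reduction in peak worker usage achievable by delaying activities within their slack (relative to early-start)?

10

Early-start peak: d1:17  d2:12  d3:7  d4:7  d5:0  d6:0  d7:0  d8:0 ⇒ 17.
Leveled (Paint@1, Frame walls@1, Drywall@5, Rough plumbing@7): d1:7  d2:7  d3:7  d4:7  d5:5  d6:5  d7:5  d8:0 ⇒ 7.
Reduction 17 − 7 = 10.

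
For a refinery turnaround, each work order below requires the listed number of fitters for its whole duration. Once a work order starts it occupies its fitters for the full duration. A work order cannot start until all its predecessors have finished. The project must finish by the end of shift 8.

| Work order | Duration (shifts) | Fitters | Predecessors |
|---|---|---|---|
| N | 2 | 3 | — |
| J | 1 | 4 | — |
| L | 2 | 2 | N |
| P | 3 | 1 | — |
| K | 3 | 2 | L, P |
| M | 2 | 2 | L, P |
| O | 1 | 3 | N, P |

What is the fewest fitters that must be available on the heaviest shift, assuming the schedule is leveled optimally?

5

Early-start (N@1, J@1, L@3, P@1, K@5, M@5, O@4) gives peak 8: s1:8  s2:4  s3:3  s4:5  s5:4  s6:4  s7:2  s8:0.
Shift J→3, L→4, K→6, M→6.
Schedule N@1, J@3, L@4, P@1, K@6, M@6, O@4: s1:4  s2:4  s3:5  s4:5  s5:2  s6:4  s7:4  s8:2 — peak 5.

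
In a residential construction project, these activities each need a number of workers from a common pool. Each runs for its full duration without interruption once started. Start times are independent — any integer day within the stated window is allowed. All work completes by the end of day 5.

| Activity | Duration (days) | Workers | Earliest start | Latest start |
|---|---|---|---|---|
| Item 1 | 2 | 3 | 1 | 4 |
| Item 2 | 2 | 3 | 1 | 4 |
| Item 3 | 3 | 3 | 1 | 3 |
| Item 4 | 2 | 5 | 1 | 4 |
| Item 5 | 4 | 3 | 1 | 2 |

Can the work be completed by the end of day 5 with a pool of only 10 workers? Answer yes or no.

The minimum achievable peak is 11; 10 < 11, so no feasible schedule stays within the cap.

no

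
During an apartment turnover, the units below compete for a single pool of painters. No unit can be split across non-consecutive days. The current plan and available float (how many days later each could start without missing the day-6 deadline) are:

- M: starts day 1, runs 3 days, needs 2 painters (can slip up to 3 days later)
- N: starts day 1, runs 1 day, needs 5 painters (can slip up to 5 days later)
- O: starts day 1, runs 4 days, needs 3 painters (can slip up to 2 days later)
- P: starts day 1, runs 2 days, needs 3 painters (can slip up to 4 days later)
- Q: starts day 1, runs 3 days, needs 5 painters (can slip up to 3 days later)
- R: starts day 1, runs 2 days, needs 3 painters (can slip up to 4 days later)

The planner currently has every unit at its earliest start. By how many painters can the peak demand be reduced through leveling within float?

11

Early-start peak: d1:21  d2:16  d3:10  d4:3  d5:0  d6:0 ⇒ 21.
Leveled (M@1, N@1, O@1, P@2, Q@4, R@5): d1:10  d2:8  d3:8  d4:8  d5:8  d6:8 ⇒ 10.
Reduction 21 − 10 = 11.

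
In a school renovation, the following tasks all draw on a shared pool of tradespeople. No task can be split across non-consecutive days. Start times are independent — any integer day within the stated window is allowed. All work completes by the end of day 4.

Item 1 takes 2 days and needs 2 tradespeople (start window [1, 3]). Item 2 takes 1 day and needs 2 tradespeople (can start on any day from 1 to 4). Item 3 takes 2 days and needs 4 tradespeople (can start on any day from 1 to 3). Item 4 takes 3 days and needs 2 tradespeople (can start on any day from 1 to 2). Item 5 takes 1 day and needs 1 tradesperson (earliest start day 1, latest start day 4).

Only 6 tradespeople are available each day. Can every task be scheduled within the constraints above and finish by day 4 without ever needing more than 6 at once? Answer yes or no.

yes

Schedule Item 1@1, Item 2@1, Item 3@3, Item 4@1, Item 5@2: d1:6  d2:5  d3:6  d4:4 — peak 6 ≤ 6.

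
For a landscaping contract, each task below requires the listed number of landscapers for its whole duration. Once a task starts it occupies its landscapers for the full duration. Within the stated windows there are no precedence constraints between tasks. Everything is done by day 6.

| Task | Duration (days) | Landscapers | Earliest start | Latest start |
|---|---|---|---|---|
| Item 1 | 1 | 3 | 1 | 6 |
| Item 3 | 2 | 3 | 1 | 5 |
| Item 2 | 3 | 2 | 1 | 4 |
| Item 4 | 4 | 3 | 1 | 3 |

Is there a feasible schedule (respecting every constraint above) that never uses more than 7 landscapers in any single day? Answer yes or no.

yes

Schedule Item 1@1, Item 3@1, Item 2@2, Item 4@3: d1:6  d2:5  d3:5  d4:5  d5:3  d6:3 — peak 6 ≤ 7.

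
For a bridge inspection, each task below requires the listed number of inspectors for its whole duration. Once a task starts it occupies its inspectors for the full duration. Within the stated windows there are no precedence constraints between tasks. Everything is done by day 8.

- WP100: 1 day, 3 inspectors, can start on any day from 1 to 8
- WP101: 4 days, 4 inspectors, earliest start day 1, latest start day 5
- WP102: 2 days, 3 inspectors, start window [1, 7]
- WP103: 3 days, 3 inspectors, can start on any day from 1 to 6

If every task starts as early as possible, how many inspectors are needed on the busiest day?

Early-start schedule: WP100@1, WP101@1, WP102@1, WP103@1.
Load per day: day 1: 13, day 2: 10, day 3: 7, day 4: 4, day 5: 0, day 6: 0, day 7: 0, day 8: 0.
Peak is 13.

13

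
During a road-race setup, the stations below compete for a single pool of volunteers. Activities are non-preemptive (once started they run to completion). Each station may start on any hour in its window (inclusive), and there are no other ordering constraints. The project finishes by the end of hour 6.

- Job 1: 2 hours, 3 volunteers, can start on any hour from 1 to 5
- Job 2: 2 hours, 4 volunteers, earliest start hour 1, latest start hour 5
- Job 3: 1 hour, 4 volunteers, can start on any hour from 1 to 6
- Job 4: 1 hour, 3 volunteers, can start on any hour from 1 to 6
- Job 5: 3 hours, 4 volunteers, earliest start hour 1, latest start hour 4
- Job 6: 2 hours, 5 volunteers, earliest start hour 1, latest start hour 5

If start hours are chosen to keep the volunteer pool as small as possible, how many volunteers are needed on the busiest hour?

8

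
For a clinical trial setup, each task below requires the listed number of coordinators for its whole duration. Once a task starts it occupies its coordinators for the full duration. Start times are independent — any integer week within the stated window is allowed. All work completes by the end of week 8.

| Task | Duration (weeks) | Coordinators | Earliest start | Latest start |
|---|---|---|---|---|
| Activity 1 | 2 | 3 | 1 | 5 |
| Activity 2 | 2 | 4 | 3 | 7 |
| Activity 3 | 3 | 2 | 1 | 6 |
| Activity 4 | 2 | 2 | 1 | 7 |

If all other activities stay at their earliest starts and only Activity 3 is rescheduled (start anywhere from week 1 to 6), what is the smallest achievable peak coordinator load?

5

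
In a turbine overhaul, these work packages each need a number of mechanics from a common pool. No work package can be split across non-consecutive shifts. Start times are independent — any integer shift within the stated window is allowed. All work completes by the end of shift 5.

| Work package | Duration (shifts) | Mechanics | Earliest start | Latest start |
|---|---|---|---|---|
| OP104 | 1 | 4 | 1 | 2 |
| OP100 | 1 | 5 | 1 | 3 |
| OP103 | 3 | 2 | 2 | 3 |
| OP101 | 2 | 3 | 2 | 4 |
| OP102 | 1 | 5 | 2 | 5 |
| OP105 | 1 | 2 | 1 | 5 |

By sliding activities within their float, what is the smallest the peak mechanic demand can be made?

Early-start (OP104@1, OP100@1, OP103@2, OP101@2, OP102@2, OP105@1) gives peak 11: s1:11  s2:10  s3:5  s4:2  s5:0.
Shift OP100→2, OP101→3, OP102→5.
Schedule OP104@1, OP100@2, OP103@2, OP101@3, OP102@5, OP105@1: s1:6  s2:7  s3:5  s4:5  s5:5 — peak 7.

7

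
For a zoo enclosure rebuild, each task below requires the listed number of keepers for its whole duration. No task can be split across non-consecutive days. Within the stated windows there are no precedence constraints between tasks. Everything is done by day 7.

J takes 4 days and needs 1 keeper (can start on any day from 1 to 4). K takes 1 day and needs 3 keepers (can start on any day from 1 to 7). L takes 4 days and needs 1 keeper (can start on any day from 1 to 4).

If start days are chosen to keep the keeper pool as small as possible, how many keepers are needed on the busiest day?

Early-start (J@1, K@1, L@1) gives peak 5: d1:5  d2:2  d3:2  d4:2  d5:0  d6:0  d7:0.
Shift K→5.
Schedule J@1, K@5, L@1: d1:2  d2:2  d3:2  d4:2  d5:3  d6:0  d7:0 — peak 3.

3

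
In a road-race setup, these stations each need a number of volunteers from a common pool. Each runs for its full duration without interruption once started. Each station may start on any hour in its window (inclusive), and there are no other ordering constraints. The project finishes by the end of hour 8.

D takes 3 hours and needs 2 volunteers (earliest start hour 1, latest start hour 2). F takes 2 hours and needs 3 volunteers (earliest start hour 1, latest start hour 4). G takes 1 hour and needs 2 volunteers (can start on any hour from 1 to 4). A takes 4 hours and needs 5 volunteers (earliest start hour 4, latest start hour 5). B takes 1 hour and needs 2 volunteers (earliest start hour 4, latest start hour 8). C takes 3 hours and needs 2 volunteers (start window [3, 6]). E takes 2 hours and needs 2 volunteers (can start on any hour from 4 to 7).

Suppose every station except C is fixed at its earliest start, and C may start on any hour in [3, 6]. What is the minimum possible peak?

9

C@3: h1:7  h2:5  h3:4  h4:11  h5:9  h6:5  h7:5  h8:0 → peak 11
C@4: h1:7  h2:5  h3:2  h4:11  h5:9  h6:7  h7:5  h8:0 → peak 11
C@5: h1:7  h2:5  h3:2  h4:9  h5:9  h6:7  h7:7  h8:0 → peak 9
C@6: h1:7  h2:5  h3:2  h4:9  h5:7  h6:7  h7:7  h8:2 → peak 9
Best is C@5, peak 9.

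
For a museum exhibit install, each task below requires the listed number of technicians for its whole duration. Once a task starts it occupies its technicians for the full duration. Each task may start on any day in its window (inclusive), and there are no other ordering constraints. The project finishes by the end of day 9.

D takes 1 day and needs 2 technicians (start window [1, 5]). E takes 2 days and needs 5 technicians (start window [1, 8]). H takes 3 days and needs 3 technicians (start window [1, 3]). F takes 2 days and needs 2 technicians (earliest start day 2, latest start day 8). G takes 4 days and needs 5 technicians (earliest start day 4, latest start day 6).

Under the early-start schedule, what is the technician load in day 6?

5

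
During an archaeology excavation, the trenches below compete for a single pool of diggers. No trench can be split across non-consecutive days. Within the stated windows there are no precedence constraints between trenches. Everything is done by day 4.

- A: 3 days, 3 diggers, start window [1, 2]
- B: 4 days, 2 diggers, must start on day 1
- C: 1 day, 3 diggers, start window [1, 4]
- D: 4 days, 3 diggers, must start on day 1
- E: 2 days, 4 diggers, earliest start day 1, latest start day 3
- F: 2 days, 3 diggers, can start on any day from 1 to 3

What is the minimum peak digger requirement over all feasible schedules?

12

Early-start (A@1, B@1, C@1, D@1, E@1, F@1) gives peak 18: d1:18  d2:15  d3:8  d4:5.
Shift C→4, F→3.
Schedule A@1, B@1, C@4, D@1, E@1, F@3: d1:12  d2:12  d3:11  d4:11 — peak 12.
Total digger-days = 46 over 4 days ⇒ peak ≥ ⌈46/4⌉ = 12, so 12 is optimal.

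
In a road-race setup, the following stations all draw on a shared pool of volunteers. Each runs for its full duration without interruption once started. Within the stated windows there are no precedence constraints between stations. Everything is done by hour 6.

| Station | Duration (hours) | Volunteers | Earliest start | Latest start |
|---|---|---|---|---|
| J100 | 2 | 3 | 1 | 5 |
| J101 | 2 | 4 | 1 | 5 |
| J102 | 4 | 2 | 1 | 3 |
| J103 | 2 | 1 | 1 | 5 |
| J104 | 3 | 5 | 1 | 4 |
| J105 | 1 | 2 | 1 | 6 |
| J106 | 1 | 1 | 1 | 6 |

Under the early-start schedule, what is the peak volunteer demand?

18

Early-start schedule: J100@1, J101@1, J102@1, J103@1, J104@1, J105@1, J106@1.
Load per hour: hour 1: 18, hour 2: 15, hour 3: 7, hour 4: 2, hour 5: 0, hour 6: 0.
Peak is 18.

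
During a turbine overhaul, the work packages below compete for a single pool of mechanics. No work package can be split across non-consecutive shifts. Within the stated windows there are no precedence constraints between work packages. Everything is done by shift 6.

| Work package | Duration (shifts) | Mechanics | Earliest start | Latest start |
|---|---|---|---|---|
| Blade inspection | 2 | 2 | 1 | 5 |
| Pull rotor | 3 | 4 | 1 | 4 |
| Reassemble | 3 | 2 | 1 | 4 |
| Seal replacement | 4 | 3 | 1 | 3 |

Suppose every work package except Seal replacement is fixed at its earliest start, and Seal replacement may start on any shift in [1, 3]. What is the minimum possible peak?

9

Seal replacement@1: s1:11  s2:11  s3:9  s4:3  s5:0  s6:0 → peak 11
Seal replacement@2: s1:8  s2:11  s3:9  s4:3  s5:3  s6:0 → peak 11
Seal replacement@3: s1:8  s2:8  s3:9  s4:3  s5:3  s6:3 → peak 9
Best is Seal replacement@3, peak 9.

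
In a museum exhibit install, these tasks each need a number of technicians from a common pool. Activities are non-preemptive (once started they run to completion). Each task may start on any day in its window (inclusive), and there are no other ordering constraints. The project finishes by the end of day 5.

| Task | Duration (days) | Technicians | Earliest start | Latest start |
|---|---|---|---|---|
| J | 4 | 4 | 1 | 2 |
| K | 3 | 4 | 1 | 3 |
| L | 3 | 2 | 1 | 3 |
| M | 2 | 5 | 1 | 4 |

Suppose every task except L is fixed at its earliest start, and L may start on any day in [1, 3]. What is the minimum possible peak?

L@1: d1:15  d2:15  d3:10  d4:4  d5:0 → peak 15
L@2: d1:13  d2:15  d3:10  d4:6  d5:0 → peak 15
L@3: d1:13  d2:13  d3:10  d4:6  d5:2 → peak 13
Best is L@3, peak 13.

13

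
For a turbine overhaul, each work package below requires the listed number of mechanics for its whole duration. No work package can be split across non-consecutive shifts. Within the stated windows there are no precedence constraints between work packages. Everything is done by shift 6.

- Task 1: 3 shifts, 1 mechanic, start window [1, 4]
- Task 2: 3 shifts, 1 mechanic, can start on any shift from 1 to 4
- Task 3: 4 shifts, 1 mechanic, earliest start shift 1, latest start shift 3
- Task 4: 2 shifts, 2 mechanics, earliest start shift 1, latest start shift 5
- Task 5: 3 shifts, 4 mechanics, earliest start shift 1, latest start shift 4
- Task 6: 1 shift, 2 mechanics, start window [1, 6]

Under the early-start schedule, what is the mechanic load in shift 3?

7

At early start, shift 3 has: Task 1, Task 2, Task 3, Task 5.
Demand: 1 + 1 + 1 + 4 = 7.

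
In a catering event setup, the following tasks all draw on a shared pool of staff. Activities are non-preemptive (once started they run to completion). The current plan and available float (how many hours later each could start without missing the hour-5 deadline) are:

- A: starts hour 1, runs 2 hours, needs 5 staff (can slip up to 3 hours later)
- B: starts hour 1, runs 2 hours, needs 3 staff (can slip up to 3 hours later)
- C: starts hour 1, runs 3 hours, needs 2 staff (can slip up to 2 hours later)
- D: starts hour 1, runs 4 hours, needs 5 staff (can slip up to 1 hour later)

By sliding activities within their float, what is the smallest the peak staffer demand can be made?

Early-start (A@1, B@1, C@1, D@1) gives peak 15: h1:15  h2:15  h3:7  h4:5  h5:0.
Shift B→3, C→3.
Schedule A@1, B@3, C@3, D@1: h1:10  h2:10  h3:10  h4:10  h5:2 — peak 10.

10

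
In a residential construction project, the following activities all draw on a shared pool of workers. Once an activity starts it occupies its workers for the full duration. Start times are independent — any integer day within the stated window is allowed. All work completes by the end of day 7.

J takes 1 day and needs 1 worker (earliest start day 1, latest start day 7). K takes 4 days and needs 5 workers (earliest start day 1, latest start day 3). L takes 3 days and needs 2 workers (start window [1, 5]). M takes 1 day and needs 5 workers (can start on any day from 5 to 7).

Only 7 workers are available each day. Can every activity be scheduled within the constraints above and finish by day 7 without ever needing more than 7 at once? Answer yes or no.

Schedule J@1, K@1, L@2, M@5: d1:6  d2:7  d3:7  d4:7  d5:5  d6:0  d7:0 — peak 7 ≤ 7.

yes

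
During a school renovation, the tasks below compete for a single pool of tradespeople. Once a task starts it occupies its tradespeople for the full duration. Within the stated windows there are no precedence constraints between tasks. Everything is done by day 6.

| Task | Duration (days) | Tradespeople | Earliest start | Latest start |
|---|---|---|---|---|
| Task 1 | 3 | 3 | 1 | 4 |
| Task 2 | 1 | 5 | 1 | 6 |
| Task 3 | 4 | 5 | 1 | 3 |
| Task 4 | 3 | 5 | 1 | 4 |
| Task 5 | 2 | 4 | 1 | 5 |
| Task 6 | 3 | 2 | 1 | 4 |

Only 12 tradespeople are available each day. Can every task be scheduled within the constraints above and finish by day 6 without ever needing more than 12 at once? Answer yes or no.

Schedule Task 1@1, Task 2@1, Task 3@2, Task 4@4, Task 5@1, Task 6@3: d1:12  d2:12  d3:10  d4:12  d5:12  d6:5 — peak 12 ≤ 12.

yes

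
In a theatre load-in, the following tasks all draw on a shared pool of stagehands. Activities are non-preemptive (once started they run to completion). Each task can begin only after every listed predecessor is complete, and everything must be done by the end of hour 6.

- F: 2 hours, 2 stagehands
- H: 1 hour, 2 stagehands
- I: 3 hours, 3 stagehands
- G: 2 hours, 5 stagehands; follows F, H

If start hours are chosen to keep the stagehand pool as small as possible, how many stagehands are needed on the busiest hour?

5

Early-start (F@1, H@1, I@1, G@3) gives peak 8: h1:7  h2:5  h3:8  h4:5  h5:0  h6:0.
Shift I→2, G→5.
Schedule F@1, H@1, I@2, G@5: h1:4  h2:5  h3:3  h4:3  h5:5  h6:5 — peak 5.
Total stagehand-hours = 25 over 6 hours ⇒ peak ≥ ⌈25/6⌉ = 5, so 5 is optimal.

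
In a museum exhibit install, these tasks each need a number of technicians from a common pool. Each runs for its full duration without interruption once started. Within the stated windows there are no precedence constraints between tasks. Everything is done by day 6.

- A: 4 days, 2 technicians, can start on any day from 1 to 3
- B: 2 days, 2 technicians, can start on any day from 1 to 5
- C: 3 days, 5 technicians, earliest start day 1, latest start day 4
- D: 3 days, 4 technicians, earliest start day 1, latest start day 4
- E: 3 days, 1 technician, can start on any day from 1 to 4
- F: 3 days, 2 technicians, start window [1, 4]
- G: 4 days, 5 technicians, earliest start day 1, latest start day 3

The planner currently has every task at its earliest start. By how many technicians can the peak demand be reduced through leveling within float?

8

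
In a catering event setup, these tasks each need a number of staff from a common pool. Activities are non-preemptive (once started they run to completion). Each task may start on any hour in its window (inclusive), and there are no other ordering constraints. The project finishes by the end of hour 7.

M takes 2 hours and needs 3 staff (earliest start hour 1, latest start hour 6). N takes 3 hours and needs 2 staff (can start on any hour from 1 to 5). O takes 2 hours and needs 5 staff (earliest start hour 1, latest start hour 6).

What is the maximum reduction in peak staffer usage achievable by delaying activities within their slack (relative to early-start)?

5

Early-start peak: h1:10  h2:10  h3:2  h4:0  h5:0  h6:0  h7:0 ⇒ 10.
Leveled (M@1, N@1, O@4): h1:5  h2:5  h3:2  h4:5  h5:5  h6:0  h7:0 ⇒ 5.
Reduction 10 − 5 = 5.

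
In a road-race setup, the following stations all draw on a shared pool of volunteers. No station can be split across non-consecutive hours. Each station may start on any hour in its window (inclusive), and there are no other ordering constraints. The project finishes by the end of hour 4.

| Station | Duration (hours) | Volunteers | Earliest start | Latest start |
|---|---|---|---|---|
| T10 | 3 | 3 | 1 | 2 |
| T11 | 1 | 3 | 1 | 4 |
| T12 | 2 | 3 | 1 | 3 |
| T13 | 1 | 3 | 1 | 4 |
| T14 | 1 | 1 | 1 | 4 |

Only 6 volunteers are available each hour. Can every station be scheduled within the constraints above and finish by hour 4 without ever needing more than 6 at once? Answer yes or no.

yes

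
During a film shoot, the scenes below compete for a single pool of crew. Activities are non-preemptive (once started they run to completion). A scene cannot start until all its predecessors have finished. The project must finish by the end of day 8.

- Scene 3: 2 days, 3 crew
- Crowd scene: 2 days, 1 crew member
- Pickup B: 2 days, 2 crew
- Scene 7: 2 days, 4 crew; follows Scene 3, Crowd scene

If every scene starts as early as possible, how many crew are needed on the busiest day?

Early-start schedule: Scene 3@1, Crowd scene@1, Pickup B@1, Scene 7@3.
Load per day: day 1: 6, day 2: 6, day 3: 4, day 4: 4, day 5: 0, day 6: 0, day 7: 0, day 8: 0.
Peak is 6.

6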